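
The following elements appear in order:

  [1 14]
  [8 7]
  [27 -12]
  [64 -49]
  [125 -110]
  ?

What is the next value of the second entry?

-201

First entry: perfect cubes: 1³, 2³, 3³, …, so 1, 8, 27, 64, 125 → 216.
Second entry: together with the first entry always sums to 15, so 14, 7, -12, -49, -110 → -201.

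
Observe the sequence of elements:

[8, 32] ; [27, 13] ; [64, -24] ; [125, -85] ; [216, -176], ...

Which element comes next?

First entry — perfect cubes: 2³, 3³, 4³, …: 8, 27, 64, 125, 216 → 343.
Second entry: together with the first entry always sums to 40; 32, 13, -24, -85, -176 → -303.
Putting it together: [343, -303].

[343, -303]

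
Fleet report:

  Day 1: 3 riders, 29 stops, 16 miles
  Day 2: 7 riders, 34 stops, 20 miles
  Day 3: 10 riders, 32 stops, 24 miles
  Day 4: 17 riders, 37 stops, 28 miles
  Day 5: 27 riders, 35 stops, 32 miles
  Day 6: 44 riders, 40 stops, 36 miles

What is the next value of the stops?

38

Stops: alternating steps +5, −2, +5, −2, …; 29, 34, 32, 37, 35, 40 → 38.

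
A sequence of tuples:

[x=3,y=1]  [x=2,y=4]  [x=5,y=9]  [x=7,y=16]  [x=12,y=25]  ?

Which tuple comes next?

X: 3, 2, 5, 7, 12 → 19 (each term is the sum of the two before it).
For the y, perfect squares: 1², 2², 3², …: 1, 4, 9, 16, 25 → 36.
Combining the parts gives [x=19,y=36].

[x=19,y=36]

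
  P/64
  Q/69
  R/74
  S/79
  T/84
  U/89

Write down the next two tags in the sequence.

V/94 then W/99

Letter: P, Q, R, S, T, U → V → W (letters move forward 1 place in the alphabet).
Second component: +5 each step; 64, 69, 74, 79, 84, 89 → 94 → 99.
So the next two tags are V/94 and W/99.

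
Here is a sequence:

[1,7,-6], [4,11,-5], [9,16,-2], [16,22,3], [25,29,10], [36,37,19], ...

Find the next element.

For the first component, perfect squares: 1², 2², 3², …: 1, 4, 9, 16, 25, 36 → 49.
Second component: 7, 11, 16, 22, 29, 37 → 46 (differences are 4, 5, 6, … (increasing by 1 each time)).
Third component goes -6, -5, -2, 3, 10, 19 → 30 (differences are 1, 3, 5, … (increasing by 2 each time)).
Combining the parts gives [49,46,30].

[49,46,30]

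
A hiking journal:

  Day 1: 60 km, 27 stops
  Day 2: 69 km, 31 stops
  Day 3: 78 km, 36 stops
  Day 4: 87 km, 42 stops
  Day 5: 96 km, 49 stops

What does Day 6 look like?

Km: 60, 69, 78, 87, 96 → 105 (+9 each step).
Stops goes 27, 31, 36, 42, 49 → 57 (differences are 4, 5, 6, … (increasing by 1 each time)).
Putting it together: 105 km, 57 stops.

105 km, 57 stops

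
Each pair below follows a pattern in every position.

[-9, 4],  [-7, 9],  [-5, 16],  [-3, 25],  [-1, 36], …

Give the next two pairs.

First slot: +2 each step, so -9, -7, -5, -3, -1 → 1 → 3.
Second slot: perfect squares: 2², 3², 4², …, so 4, 9, 16, 25, 36 → 49 → 64.
Putting the parts together: [1, 49] and then [3, 64].

[1, 49], [3, 64]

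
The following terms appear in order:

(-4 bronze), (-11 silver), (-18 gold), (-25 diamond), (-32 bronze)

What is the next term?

(-39 silver)

For the first slot, −7 each step: -4, -11, -18, -25, -32 → -39.
Rank: repeats bronze → silver → gold → diamond, so bronze, silver, gold, diamond, bronze → silver.
Putting it together: (-39 silver).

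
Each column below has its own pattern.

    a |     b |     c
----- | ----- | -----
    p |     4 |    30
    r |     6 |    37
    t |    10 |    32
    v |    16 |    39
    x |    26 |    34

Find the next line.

z  42  41

Column a: p, r, t, v, x → z (letters move forward 2 places in the alphabet).
For the column b, each term is the sum of the two before it: 4, 6, 10, 16, 26 → 42.
Column c goes 30, 37, 32, 39, 34 → 41 (alternating steps +7, −5, +7, −5, …).
Combining the parts gives z  42  41.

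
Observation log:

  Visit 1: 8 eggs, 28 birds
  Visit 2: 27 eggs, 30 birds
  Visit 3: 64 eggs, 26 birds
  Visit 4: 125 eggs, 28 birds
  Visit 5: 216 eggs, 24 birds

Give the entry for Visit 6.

343 eggs, 26 birds

Eggs goes 8, 27, 64, 125, 216 → 343 (perfect cubes: 2³, 3³, 4³, …).
Birds — alternating steps +2, −4, +2, −4, …: 28, 30, 26, 28, 24 → 26.
Putting it together: 343 eggs, 26 birds.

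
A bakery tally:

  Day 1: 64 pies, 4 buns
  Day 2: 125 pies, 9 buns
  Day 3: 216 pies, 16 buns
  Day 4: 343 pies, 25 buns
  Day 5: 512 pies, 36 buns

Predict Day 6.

For the pies, perfect cubes: 4³, 5³, 6³, …: 64, 125, 216, 343, 512 → 729.
Buns: perfect squares: 2², 3², 4², …, so 4, 9, 16, 25, 36 → 49.
Putting it together: 729 pies, 49 buns.

729 pies, 49 buns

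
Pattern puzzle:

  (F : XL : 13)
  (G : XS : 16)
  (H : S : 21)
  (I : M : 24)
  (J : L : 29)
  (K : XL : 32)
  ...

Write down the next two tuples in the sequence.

For the letter, letters move forward 1 place in the alphabet: F, G, H, I, J, K → L → M.
Size — repeats XL → XS → S → M → L: XL, XS, S, M, L, XL → XS → S.
Third slot: alternating steps +3, +5, +3, +5, …, so 13, 16, 21, 24, 29, 32 → 37 → 40.
Putting the parts together: (L : XS : 37) and then (M : S : 40).

(L : XS : 37), (M : S : 40)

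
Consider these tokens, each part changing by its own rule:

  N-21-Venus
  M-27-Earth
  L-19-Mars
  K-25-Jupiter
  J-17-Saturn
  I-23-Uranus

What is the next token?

Letter goes N, M, L, K, J, I → H (letters move back 1 place in the alphabet).
Second component — alternating steps +6, −8, +6, −8, …: 21, 27, 19, 25, 17, 23 → 15.
Planet: runs through the planets Mercury→Neptune; Venus, Earth, Mars, Jupiter, Saturn, Uranus → Neptune.
Combining the parts gives H-15-Neptune.

H-15-Neptune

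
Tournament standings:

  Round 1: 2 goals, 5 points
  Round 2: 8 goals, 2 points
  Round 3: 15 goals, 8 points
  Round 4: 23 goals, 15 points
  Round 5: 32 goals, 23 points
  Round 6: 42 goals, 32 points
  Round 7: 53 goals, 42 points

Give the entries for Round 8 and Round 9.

Goals: differences are 6, 7, 8, … (increasing by 1 each time), so 2, 8, 15, 23, 32, 42, 53 → 65 → 78.
Points goes 5, 2, 8, 15, 23, 32, 42 → 53 → 65 (always the previous value of the goals).
Putting the parts together: 65 goals, 53 points and then 78 goals, 65 points.

65 goals, 53 points; 78 goals, 65 points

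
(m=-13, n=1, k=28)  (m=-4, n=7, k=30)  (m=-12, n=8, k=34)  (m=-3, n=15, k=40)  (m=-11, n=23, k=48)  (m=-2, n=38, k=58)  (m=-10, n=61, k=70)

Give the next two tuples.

(m=-1, n=99, k=84), (m=-9, n=160, k=100)

M: alternating steps +9, −8, +9, −8, …; -13, -4, -12, -3, -11, -2, -10 → -1 → -9.
N goes 1, 7, 8, 15, 23, 38, 61 → 99 → 160 (each term is the sum of the two before it).
K — differences are 2, 4, 6, … (increasing by 2 each time): 28, 30, 34, 40, 48, 58, 70 → 84 → 100.
Putting the parts together: (m=-1, n=99, k=84) and then (m=-9, n=160, k=100).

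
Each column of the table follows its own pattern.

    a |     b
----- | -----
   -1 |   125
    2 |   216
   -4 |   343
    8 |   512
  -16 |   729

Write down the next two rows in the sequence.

32  1000; -64  1331

Column a — ×(-2) each step: -1, 2, -4, 8, -16 → 32 → -64.
Column b — perfect cubes: 5³, 6³, 7³, …: 125, 216, 343, 512, 729 → 1000 → 1331.
Putting the parts together: 32  1000 and then -64  1331.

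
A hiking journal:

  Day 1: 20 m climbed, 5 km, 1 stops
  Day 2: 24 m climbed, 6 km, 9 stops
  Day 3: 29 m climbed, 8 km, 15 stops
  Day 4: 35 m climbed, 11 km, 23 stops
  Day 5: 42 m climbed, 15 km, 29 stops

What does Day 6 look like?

50 m climbed, 20 km, 37 stops

M climbed — differences are 4, 5, 6, … (increasing by 1 each time): 20, 24, 29, 35, 42 → 50.
Km: 5, 6, 8, 11, 15 → 20 (differences are 1, 2, 3, … (increasing by 1 each time)).
Stops goes 1, 9, 15, 23, 29 → 37 (alternating steps +8, +6, +8, +6, …).
Putting it together: 50 m climbed, 20 km, 37 stops.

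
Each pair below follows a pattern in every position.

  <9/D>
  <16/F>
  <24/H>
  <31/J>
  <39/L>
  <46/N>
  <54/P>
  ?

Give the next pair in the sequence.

<61/R>

First entry: alternating steps +7, +8, +7, +8, …; 9, 16, 24, 31, 39, 46, 54 → 61.
For the letter, letters move forward 2 places in the alphabet: D, F, H, J, L, N, P → R.
Putting it together: <61/R>.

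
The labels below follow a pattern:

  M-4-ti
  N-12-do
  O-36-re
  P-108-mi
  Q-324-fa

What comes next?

R-972-sol

Letter: letters move forward 1 place in the alphabet, so M, N, O, P, Q → R.
Second component — ×3 each step: 4, 12, 36, 108, 324 → 972.
For the note, runs through the solfège scale do→ti: ti, do, re, mi, fa → sol.
Putting it together: R-972-sol.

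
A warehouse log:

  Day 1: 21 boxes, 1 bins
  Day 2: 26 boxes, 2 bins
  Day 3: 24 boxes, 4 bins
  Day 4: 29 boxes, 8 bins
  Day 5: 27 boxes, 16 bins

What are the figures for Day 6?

Boxes — alternating steps +5, −2, +5, −2, …: 21, 26, 24, 29, 27 → 32.
For the bins, ×2 each step: 1, 2, 4, 8, 16 → 32.
Putting it together: 32 boxes, 32 bins.

32 boxes, 32 bins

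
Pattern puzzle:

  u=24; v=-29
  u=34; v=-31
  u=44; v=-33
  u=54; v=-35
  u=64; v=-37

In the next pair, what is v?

For the v, −2 each step: -29, -31, -33, -35, -37 → -39.

-39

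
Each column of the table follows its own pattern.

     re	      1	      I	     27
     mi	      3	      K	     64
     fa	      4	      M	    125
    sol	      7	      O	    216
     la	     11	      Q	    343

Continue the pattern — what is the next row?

Note goes re, mi, fa, sol, la → ti (runs through the solfège scale do→ti).
Second component — each term is the sum of the two before it: 1, 3, 4, 7, 11 → 18.
Letter: letters move forward 2 places in the alphabet; I, K, M, O, Q → S.
Fourth component goes 27, 64, 125, 216, 343 → 512 (perfect cubes: 3³, 4³, 5³, …).
Combining the parts gives ti  18  S  512.

ti  18  S  512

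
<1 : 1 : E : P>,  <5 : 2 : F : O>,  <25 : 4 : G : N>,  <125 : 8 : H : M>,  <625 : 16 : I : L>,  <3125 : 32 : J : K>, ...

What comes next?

<15625 : 64 : K : J>

For the first value, ×5 each step: 1, 5, 25, 125, 625, 3125 → 15625.
Second value — ×2 each step: 1, 2, 4, 8, 16, 32 → 64.
First letter: letters move forward 1 place in the alphabet; E, F, G, H, I, J → K.
Second letter: P, O, N, M, L, K → J (letters move back 1 place in the alphabet).
Combining the parts gives <15625 : 64 : K : J>.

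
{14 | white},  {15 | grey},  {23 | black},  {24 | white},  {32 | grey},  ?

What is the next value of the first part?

First part goes 14, 15, 23, 24, 32 → 33 (alternating steps +1, +8, +1, +8, …).

33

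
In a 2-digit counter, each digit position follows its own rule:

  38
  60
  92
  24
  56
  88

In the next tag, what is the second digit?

Second digit — +2 each step, mod 10: 8, 0, 2, 4, 6, 8 → 0.

0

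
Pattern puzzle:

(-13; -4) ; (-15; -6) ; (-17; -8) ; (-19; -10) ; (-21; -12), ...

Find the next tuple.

(-23; -14)

First part: −2 each step; -13, -15, -17, -19, -21 → -23.
For the second part, always 9 more than the first part: -4, -6, -8, -10, -12 → -14.
Putting it together: (-23; -14).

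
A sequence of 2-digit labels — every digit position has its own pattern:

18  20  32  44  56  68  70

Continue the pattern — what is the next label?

82

First digit: +1 each step, mod 10; 1, 2, 3, 4, 5, 6, 7 → 8.
Second digit: +2 each step, mod 10; 8, 0, 2, 4, 6, 8, 0 → 2.
Putting it together: 82.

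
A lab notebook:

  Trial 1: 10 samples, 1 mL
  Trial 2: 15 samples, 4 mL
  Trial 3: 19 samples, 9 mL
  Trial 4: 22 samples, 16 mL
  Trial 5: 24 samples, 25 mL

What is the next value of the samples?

For the samples, differences are 5, 4, 3, … (decreasing by 1 each time): 10, 15, 19, 22, 24 → 25.

25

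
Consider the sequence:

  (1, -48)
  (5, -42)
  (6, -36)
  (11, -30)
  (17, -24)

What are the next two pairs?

First entry — each term is the sum of the two before it: 1, 5, 6, 11, 17 → 28 → 45.
Second entry: +6 each step; -48, -42, -36, -30, -24 → -18 → -12.
So the next two pairs are (28, -18) and (45, -12).

(28, -18), (45, -12)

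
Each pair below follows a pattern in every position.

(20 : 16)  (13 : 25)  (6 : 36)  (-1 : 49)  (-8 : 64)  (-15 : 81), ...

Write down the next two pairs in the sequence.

For the first entry, −7 each step: 20, 13, 6, -1, -8, -15 → -22 → -29.
Second entry: perfect squares: 4², 5², 6², …, so 16, 25, 36, 49, 64, 81 → 100 → 121.
Putting the parts together: (-22 : 100) and then (-29 : 121).

(-22 : 100), (-29 : 121)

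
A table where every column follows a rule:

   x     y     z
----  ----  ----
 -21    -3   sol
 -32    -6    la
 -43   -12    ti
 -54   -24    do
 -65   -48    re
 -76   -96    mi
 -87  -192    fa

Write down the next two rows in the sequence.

-98  -384  sol; -109  -768  la

For the column x, −11 each step: -21, -32, -43, -54, -65, -76, -87 → -98 → -109.
Column y: ×2 each step; -3, -6, -12, -24, -48, -96, -192 → -384 → -768.
For the column z, runs through the solfège scale do→ti: sol, la, ti, do, re, mi, fa → sol → la.
So the next two rows are -98  -384  sol and -109  -768  la.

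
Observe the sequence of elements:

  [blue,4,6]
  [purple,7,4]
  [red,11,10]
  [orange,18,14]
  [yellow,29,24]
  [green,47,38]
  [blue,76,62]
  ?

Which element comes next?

[purple,123,100]

Colour: repeats blue → purple → red → orange → yellow → green; blue, purple, red, orange, yellow, green, blue → purple.
Second part: each term is the sum of the two before it; 4, 7, 11, 18, 29, 47, 76 → 123.
For the third part, each term is the sum of the two before it: 6, 4, 10, 14, 24, 38, 62 → 100.
So the next element is [purple,123,100].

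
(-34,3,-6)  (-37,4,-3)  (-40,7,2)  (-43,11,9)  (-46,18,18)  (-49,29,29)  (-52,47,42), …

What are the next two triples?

First value — −3 each step: -34, -37, -40, -43, -46, -49, -52 → -55 → -58.
Second value goes 3, 4, 7, 11, 18, 29, 47 → 76 → 123 (each term is the sum of the two before it).
Third value — differences are 3, 5, 7, … (increasing by 2 each time): -6, -3, 2, 9, 18, 29, 42 → 57 → 74.
So the next two triples are (-55,76,57) and (-58,123,74).

(-55,76,57), (-58,123,74)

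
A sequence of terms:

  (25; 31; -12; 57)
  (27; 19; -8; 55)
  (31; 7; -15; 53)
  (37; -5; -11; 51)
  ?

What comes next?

(45; -17; -18; 49)

First part: 25, 27, 31, 37 → 45 (differences are 2, 4, 6, … (increasing by 2 each time)).
Second part: −12 each step, so 31, 19, 7, -5 → -17.
Third part: alternating steps +4, −7, +4, −7, …; -12, -8, -15, -11 → -18.
For the fourth part, −2 each step: 57, 55, 53, 51 → 49.
So the next term is (45; -17; -18; 49).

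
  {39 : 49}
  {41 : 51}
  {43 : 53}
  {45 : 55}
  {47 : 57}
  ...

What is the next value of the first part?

49

For the first part, +2 each step: 39, 41, 43, 45, 47 → 49.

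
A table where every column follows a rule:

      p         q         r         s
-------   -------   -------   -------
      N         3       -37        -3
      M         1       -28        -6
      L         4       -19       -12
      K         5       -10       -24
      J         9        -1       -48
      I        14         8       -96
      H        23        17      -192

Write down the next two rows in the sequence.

For the column p, letters move back 1 place in the alphabet: N, M, L, K, J, I, H → G → F.
For the column q, each term is the sum of the two before it: 3, 1, 4, 5, 9, 14, 23 → 37 → 60.
For the column r, +9 each step: -37, -28, -19, -10, -1, 8, 17 → 26 → 35.
Column s — ×2 each step: -3, -6, -12, -24, -48, -96, -192 → -384 → -768.
So the next two rows are G  37  26  -384 and F  60  35  -768.

G  37  26  -384; F  60  35  -768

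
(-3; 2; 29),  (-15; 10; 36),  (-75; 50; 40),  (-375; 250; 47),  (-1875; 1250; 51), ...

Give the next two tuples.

(-9375; 6250; 58), (-46875; 31250; 62)

First slot: -3, -15, -75, -375, -1875 → -9375 → -46875 (×5 each step).
Second slot — ×5 each step: 2, 10, 50, 250, 1250 → 6250 → 31250.
For the third slot, alternating steps +7, +4, +7, +4, …: 29, 36, 40, 47, 51 → 58 → 62.
So the next two tuples are (-9375; 6250; 58) and (-46875; 31250; 62).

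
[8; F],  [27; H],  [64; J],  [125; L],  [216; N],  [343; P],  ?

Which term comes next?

First part: perfect cubes: 2³, 3³, 4³, …; 8, 27, 64, 125, 216, 343 → 512.
Letter goes F, H, J, L, N, P → R (letters move forward 2 places in the alphabet).
Putting it together: [512; R].

[512; R]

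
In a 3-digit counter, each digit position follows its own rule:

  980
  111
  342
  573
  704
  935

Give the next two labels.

First digit: +2 each step, mod 10, so 9, 1, 3, 5, 7, 9 → 1 → 3.
For the second digit, +3 each step, mod 10: 8, 1, 4, 7, 0, 3 → 6 → 9.
Third digit: 0, 1, 2, 3, 4, 5 → 6 → 7 (+1 each step, mod 10).
Putting the parts together: 166 and then 397.

166 then 397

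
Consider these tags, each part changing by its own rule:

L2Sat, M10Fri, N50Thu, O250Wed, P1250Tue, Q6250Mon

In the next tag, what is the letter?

Letter — letters move forward 1 place in the alphabet: L, M, N, O, P, Q → R.
Second component: 2, 10, 50, 250, 1250, 6250 → 31250 (×5 each step).
Day: runs backward through the weekdays Mon→Sun, so Sat, Fri, Thu, Wed, Tue, Mon → Sun.

R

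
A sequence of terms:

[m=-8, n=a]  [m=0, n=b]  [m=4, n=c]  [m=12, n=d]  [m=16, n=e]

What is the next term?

[m=24, n=f]

M goes -8, 0, 4, 12, 16 → 24 (alternating steps +8, +4, +8, +4, …).
N: letters move forward 1 place in the alphabet, so a, b, c, d, e → f.
So the next term is [m=24, n=f].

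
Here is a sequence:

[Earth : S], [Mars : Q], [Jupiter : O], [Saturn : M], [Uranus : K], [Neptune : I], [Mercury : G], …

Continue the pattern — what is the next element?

[Venus : E]

Planet goes Earth, Mars, Jupiter, Saturn, Uranus, Neptune, Mercury → Venus (runs through the planets Mercury→Neptune).
Letter goes S, Q, O, M, K, I, G → E (letters move back 2 places in the alphabet).
Combining the parts gives [Venus : E].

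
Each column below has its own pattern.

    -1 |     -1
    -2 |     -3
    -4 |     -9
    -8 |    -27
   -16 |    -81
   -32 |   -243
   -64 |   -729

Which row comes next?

First component goes -1, -2, -4, -8, -16, -32, -64 → -128 (×2 each step).
For the second component, ×3 each step: -1, -3, -9, -27, -81, -243, -729 → -2187.
Putting it together: -128  -2187.

-128  -2187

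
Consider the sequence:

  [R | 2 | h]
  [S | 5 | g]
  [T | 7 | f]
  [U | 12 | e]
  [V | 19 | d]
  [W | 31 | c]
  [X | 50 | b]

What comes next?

First letter goes R, S, T, U, V, W, X → Y (letters move forward 1 place in the alphabet).
Second component: 2, 5, 7, 12, 19, 31, 50 → 81 (each term is the sum of the two before it).
Second letter: h, g, f, e, d, c, b → a (letters move back 1 place in the alphabet).
Putting it together: [Y | 81 | a].

[Y | 81 | a]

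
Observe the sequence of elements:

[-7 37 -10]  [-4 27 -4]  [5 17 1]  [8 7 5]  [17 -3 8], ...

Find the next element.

First component: alternating steps +3, +9, +3, +9, …, so -7, -4, 5, 8, 17 → 20.
Second component: −10 each step; 37, 27, 17, 7, -3 → -13.
Third component: differences are 6, 5, 4, … (decreasing by 1 each time); -10, -4, 1, 5, 8 → 10.
Combining the parts gives [20 -13 10].

[20 -13 10]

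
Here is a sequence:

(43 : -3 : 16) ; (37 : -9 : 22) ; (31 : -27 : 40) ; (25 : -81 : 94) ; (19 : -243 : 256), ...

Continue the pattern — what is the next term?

For the first slot, −6 each step: 43, 37, 31, 25, 19 → 13.
Second slot: ×3 each step, so -3, -9, -27, -81, -243 → -729.
Third slot: together with the second slot always sums to 13, so 16, 22, 40, 94, 256 → 742.
Combining the parts gives (13 : -729 : 742).

(13 : -729 : 742)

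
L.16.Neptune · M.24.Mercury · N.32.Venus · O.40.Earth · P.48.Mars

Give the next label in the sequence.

Letter goes L, M, N, O, P → Q (letters move forward 1 place in the alphabet).
Second component: 16, 24, 32, 40, 48 → 56 (+8 each step).
Planet: runs through the planets Mercury→Neptune, so Neptune, Mercury, Venus, Earth, Mars → Jupiter.
So the next label is Q.56.Jupiter.

Q.56.Jupiter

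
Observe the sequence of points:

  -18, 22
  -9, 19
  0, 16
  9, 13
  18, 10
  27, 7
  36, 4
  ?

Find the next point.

First value goes -18, -9, 0, 9, 18, 27, 36 → 45 (+9 each step).
Second value — −3 each step: 22, 19, 16, 13, 10, 7, 4 → 1.
Combining the parts gives 45, 1.

45, 1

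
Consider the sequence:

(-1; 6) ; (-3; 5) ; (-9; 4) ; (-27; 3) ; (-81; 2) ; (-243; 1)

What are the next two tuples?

(-729; 0), (-2187; -1)

First part goes -1, -3, -9, -27, -81, -243 → -729 → -2187 (×3 each step).
Second part: −1 each step; 6, 5, 4, 3, 2, 1 → 0 → -1.
So the next two tuples are (-729; 0) and (-2187; -1).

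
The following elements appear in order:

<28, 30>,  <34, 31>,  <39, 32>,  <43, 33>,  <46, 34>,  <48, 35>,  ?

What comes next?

First value: 28, 34, 39, 43, 46, 48 → 49 (differences are 6, 5, 4, … (decreasing by 1 each time)).
Second value — +1 each step: 30, 31, 32, 33, 34, 35 → 36.
So the next element is <49, 36>.

<49, 36>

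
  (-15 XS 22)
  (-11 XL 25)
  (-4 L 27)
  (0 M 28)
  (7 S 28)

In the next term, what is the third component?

27

First component: alternating steps +4, +7, +4, +7, …, so -15, -11, -4, 0, 7 → 11.
For the size, runs backward through clothing sizes XS→XL: XS, XL, L, M, S → XS.
Third component: differences are 3, 2, 1, … (decreasing by 1 each time), so 22, 25, 27, 28, 28 → 27.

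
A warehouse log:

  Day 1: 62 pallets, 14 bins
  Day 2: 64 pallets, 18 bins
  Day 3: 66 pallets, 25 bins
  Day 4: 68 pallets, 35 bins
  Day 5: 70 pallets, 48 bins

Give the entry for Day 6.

72 pallets, 64 bins

Pallets: +2 each step, so 62, 64, 66, 68, 70 → 72.
Bins: differences are 4, 7, 10, … (increasing by 3 each time); 14, 18, 25, 35, 48 → 64.
Putting it together: 72 pallets, 64 bins.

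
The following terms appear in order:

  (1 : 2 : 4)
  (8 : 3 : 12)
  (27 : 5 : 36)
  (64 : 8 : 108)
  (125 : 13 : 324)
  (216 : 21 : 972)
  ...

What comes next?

First component goes 1, 8, 27, 64, 125, 216 → 343 (perfect cubes: 1³, 2³, 3³, …).
Second component: each term is the sum of the two before it, so 2, 3, 5, 8, 13, 21 → 34.
Third component: ×3 each step, so 4, 12, 36, 108, 324, 972 → 2916.
Putting it together: (343 : 34 : 2916).

(343 : 34 : 2916)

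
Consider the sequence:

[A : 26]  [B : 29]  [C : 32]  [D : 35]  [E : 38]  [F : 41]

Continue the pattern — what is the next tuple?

Letter: letters move forward 1 place in the alphabet, so A, B, C, D, E, F → G.
Second part goes 26, 29, 32, 35, 38, 41 → 44 (+3 each step).
So the next tuple is [G : 44].

[G : 44]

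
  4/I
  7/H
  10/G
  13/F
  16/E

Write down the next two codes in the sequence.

First component goes 4, 7, 10, 13, 16 → 19 → 22 (+3 each step).
Letter: I, H, G, F, E → D → C (letters move back 1 place in the alphabet).
So the next two codes are 19/D and 22/C.

19/D, 22/C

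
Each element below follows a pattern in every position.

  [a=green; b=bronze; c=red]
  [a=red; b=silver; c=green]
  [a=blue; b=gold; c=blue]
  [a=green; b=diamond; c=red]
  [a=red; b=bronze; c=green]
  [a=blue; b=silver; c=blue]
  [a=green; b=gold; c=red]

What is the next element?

A: repeats green → red → blue; green, red, blue, green, red, blue, green → red.
B: bronze, silver, gold, diamond, bronze, silver, gold → diamond (repeats bronze → silver → gold → diamond).
C goes red, green, blue, red, green, blue, red → green (repeats red → green → blue).
Combining the parts gives [a=red; b=diamond; c=green].

[a=red; b=diamond; c=green]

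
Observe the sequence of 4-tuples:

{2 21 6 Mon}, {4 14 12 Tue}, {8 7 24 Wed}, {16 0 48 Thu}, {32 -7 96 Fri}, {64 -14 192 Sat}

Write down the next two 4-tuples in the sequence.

First slot: ×2 each step, so 2, 4, 8, 16, 32, 64 → 128 → 256.
Second slot goes 21, 14, 7, 0, -7, -14 → -21 → -28 (−7 each step).
Third slot: always 3 × the first slot; 6, 12, 24, 48, 96, 192 → 384 → 768.
Day — runs through the weekdays Mon→Sun: Mon, Tue, Wed, Thu, Fri, Sat → Sun → Mon.
So the next two 4-tuples are {128 -21 384 Sun} and {256 -28 768 Mon}.

{128 -21 384 Sun}, {256 -28 768 Mon}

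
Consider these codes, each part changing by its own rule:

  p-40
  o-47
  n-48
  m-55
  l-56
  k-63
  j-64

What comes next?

Letter: letters move back 1 place in the alphabet, so p, o, n, m, l, k, j → i.
Second component: alternating steps +7, +1, +7, +1, …, so 40, 47, 48, 55, 56, 63, 64 → 71.
Combining the parts gives i-71.

i-71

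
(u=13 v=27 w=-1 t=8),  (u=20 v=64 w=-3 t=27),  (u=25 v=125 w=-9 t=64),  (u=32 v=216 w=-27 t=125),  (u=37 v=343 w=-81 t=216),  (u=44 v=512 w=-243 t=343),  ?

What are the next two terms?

U — alternating steps +7, +5, +7, +5, …: 13, 20, 25, 32, 37, 44 → 49 → 56.
V goes 27, 64, 125, 216, 343, 512 → 729 → 1000 (perfect cubes: 3³, 4³, 5³, …).
W: ×3 each step; -1, -3, -9, -27, -81, -243 → -729 → -2187.
T: perfect cubes: 2³, 3³, 4³, …, so 8, 27, 64, 125, 216, 343 → 512 → 729.
Putting the parts together: (u=49 v=729 w=-729 t=512) and then (u=56 v=1000 w=-2187 t=729).

(u=49 v=729 w=-729 t=512), (u=56 v=1000 w=-2187 t=729)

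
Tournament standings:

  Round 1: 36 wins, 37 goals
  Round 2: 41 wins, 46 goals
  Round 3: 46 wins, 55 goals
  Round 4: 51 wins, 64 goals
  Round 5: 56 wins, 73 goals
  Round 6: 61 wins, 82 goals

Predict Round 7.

66 wins, 91 goals

For the wins, +5 each step: 36, 41, 46, 51, 56, 61 → 66.
For the goals, +9 each step: 37, 46, 55, 64, 73, 82 → 91.
So the next record is 66 wins, 91 goals.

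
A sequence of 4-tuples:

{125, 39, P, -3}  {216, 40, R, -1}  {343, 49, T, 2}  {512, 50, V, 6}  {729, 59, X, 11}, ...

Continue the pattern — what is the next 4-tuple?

{1000, 60, Z, 17}

First value: 125, 216, 343, 512, 729 → 1000 (perfect cubes: 5³, 6³, 7³, …).
Second value: alternating steps +1, +9, +1, +9, …; 39, 40, 49, 50, 59 → 60.
For the letter, letters move forward 2 places in the alphabet: P, R, T, V, X → Z.
Fourth value: differences are 2, 3, 4, … (increasing by 1 each time), so -3, -1, 2, 6, 11 → 17.
Putting it together: {1000, 60, Z, 17}.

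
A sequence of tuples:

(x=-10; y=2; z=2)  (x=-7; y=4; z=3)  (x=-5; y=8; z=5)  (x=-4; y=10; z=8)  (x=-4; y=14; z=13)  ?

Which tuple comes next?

(x=-5; y=16; z=21)

X: -10, -7, -5, -4, -4 → -5 (differences are 3, 2, 1, … (decreasing by 1 each time)).
Y: 2, 4, 8, 10, 14 → 16 (alternating steps +2, +4, +2, +4, …).
Z: each term is the sum of the two before it; 2, 3, 5, 8, 13 → 21.
So the next tuple is (x=-5; y=16; z=21).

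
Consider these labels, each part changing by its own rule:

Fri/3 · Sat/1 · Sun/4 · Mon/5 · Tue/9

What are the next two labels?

Day: Fri, Sat, Sun, Mon, Tue → Wed → Thu (runs through the weekdays Mon→Sun).
Second component: each term is the sum of the two before it, so 3, 1, 4, 5, 9 → 14 → 23.
So the next two labels are Wed/14 and Thu/23.

Wed/14 then Thu/23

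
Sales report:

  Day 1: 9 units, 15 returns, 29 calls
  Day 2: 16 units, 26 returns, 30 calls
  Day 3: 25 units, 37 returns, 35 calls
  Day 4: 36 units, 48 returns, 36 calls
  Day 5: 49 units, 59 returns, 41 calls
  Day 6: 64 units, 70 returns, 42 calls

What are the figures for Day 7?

Units: 9, 16, 25, 36, 49, 64 → 81 (perfect squares: 3², 4², 5², …).
Returns goes 15, 26, 37, 48, 59, 70 → 81 (+11 each step).
Calls — alternating steps +1, +5, +1, +5, …: 29, 30, 35, 36, 41, 42 → 47.
Combining the parts gives 81 units, 81 returns, 47 calls.

81 units, 81 returns, 47 calls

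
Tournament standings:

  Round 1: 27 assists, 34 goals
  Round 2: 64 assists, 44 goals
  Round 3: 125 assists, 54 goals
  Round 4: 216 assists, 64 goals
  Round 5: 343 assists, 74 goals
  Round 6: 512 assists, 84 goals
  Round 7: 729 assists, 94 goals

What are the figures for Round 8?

Assists goes 27, 64, 125, 216, 343, 512, 729 → 1000 (perfect cubes: 3³, 4³, 5³, …).
Goals — +10 each step: 34, 44, 54, 64, 74, 84, 94 → 104.
Putting it together: 1000 assists, 104 goals.

1000 assists, 104 goals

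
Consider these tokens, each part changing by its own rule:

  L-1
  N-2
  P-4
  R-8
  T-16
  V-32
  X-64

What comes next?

Letter — letters move forward 2 places in the alphabet: L, N, P, R, T, V, X → Z.
Second component — ×2 each step: 1, 2, 4, 8, 16, 32, 64 → 128.
Putting it together: Z-128.

Z-128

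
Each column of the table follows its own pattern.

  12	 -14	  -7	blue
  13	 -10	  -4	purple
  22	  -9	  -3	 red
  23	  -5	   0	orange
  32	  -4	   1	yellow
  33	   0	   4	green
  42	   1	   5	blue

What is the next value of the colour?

purple

Colour goes blue, purple, red, orange, yellow, green, blue → purple (repeats blue → purple → red → orange → yellow → green).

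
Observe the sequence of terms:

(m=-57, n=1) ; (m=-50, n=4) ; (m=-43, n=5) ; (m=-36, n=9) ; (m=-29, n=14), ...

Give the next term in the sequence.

M goes -57, -50, -43, -36, -29 → -22 (+7 each step).
N — each term is the sum of the two before it: 1, 4, 5, 9, 14 → 23.
Putting it together: (m=-22, n=23).

(m=-22, n=23)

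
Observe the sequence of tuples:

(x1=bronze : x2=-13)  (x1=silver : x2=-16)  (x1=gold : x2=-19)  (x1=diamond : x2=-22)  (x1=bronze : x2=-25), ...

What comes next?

X1: bronze, silver, gold, diamond, bronze → silver (repeats bronze → silver → gold → diamond).
X2: −3 each step; -13, -16, -19, -22, -25 → -28.
Combining the parts gives (x1=silver : x2=-28).

(x1=silver : x2=-28)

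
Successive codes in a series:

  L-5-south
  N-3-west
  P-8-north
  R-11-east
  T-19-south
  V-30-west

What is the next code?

X-49-north

Letter: letters move forward 2 places in the alphabet, so L, N, P, R, T, V → X.
Second component: each term is the sum of the two before it; 5, 3, 8, 11, 19, 30 → 49.
For the direction, repeats south → west → north → east: south, west, north, east, south, west → north.
Combining the parts gives X-49-north.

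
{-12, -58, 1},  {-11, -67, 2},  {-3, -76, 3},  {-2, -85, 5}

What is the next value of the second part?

-94

Second part: -58, -67, -76, -85 → -94 (−9 each step).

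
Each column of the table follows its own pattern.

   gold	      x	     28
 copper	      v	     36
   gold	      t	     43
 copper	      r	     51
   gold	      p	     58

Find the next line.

Metal: alternates gold ↔ copper; gold, copper, gold, copper, gold → copper.
Letter: x, v, t, r, p → n (letters move back 2 places in the alphabet).
Third component goes 28, 36, 43, 51, 58 → 66 (alternating steps +8, +7, +8, +7, …).
Combining the parts gives copper  n  66.

copper  n  66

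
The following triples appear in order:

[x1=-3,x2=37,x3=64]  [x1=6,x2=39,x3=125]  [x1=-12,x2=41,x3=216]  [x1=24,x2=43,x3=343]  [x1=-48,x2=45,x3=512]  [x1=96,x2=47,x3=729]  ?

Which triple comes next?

[x1=-192,x2=49,x3=1000]

X1 — ×(-2) each step: -3, 6, -12, 24, -48, 96 → -192.
X2: 37, 39, 41, 43, 45, 47 → 49 (+2 each step).
X3: perfect cubes: 4³, 5³, 6³, …, so 64, 125, 216, 343, 512, 729 → 1000.
So the next triple is [x1=-192,x2=49,x3=1000].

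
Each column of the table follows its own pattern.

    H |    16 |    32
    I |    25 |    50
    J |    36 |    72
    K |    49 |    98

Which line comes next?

L  64  128

Letter: letters move forward 1 place in the alphabet; H, I, J, K → L.
For the second component, perfect squares: 4², 5², 6², …: 16, 25, 36, 49 → 64.
Third component: always 2 × the second component, so 32, 50, 72, 98 → 128.
So the next line is L  64  128.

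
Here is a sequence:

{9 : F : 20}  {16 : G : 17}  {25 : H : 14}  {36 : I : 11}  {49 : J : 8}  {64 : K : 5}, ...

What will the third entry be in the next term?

2

Third entry: −3 each step, so 20, 17, 14, 11, 8, 5 → 2.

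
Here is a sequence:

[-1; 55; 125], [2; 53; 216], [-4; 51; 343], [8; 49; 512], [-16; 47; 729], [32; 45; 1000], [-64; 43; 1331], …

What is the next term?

For the first coordinate, ×(-2) each step: -1, 2, -4, 8, -16, 32, -64 → 128.
Second coordinate: −2 each step; 55, 53, 51, 49, 47, 45, 43 → 41.
Third coordinate goes 125, 216, 343, 512, 729, 1000, 1331 → 1728 (perfect cubes: 5³, 6³, 7³, …).
So the next term is [128; 41; 1728].

[128; 41; 1728]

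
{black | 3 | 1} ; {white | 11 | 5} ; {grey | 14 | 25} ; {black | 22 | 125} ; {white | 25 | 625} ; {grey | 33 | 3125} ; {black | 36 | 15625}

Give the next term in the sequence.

Shade goes black, white, grey, black, white, grey, black → white (repeats black → white → grey).
Second component: alternating steps +8, +3, +8, +3, …; 3, 11, 14, 22, 25, 33, 36 → 44.
Third component — ×5 each step: 1, 5, 25, 125, 625, 3125, 15625 → 78125.
Combining the parts gives {white | 44 | 78125}.

{white | 44 | 78125}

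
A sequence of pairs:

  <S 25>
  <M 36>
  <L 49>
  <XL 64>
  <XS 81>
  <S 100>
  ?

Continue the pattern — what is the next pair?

<M 121>

Size goes S, M, L, XL, XS, S → M (repeats S → M → L → XL → XS).
Second part goes 25, 36, 49, 64, 81, 100 → 121 (perfect squares: 5², 6², 7², …).
Putting it together: <M 121>.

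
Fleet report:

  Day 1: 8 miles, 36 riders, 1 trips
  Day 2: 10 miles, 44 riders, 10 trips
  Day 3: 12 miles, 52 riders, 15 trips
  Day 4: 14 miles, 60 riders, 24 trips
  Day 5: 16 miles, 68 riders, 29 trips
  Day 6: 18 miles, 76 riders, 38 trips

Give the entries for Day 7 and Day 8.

20 miles, 84 riders, 43 trips; 22 miles, 92 riders, 52 trips

Miles: 8, 10, 12, 14, 16, 18 → 20 → 22 (+2 each step).
Riders — +8 each step: 36, 44, 52, 60, 68, 76 → 84 → 92.
Trips — alternating steps +9, +5, +9, +5, …: 1, 10, 15, 24, 29, 38 → 43 → 52.
Putting the parts together: 20 miles, 84 riders, 43 trips and then 22 miles, 92 riders, 52 trips.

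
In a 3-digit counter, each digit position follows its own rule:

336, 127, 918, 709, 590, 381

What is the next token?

172

First digit: 3, 1, 9, 7, 5, 3 → 1 (−2 each step, mod 10).
For the second digit, −1 each step, mod 10: 3, 2, 1, 0, 9, 8 → 7.
Third digit — +1 each step, mod 10: 6, 7, 8, 9, 0, 1 → 2.
Putting it together: 172.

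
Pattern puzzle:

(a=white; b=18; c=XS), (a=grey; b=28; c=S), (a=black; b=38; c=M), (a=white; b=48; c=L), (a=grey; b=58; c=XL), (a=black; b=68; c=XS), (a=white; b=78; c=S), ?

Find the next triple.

A: repeats white → grey → black, so white, grey, black, white, grey, black, white → grey.
B: +10 each step, so 18, 28, 38, 48, 58, 68, 78 → 88.
C goes XS, S, M, L, XL, XS, S → M (repeats XS → S → M → L → XL).
Putting it together: (a=grey; b=88; c=M).

(a=grey; b=88; c=M)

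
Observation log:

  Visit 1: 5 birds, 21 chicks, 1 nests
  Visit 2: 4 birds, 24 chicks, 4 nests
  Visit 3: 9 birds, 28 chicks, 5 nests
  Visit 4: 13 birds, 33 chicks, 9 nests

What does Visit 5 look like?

Birds: each term is the sum of the two before it; 5, 4, 9, 13 → 22.
Chicks goes 21, 24, 28, 33 → 39 (differences are 3, 4, 5, … (increasing by 1 each time)).
Nests goes 1, 4, 5, 9 → 14 (each term is the sum of the two before it).
Combining the parts gives 22 birds, 39 chicks, 14 nests.

22 birds, 39 chicks, 14 nests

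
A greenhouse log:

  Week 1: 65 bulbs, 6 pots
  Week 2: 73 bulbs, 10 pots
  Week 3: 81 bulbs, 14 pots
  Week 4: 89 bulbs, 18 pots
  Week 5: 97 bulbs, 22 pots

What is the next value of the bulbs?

105

Bulbs: +8 each step, so 65, 73, 81, 89, 97 → 105.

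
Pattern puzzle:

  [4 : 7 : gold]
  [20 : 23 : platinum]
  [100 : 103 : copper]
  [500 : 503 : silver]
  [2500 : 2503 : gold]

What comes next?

[12500 : 12503 : platinum]

First entry: ×5 each step, so 4, 20, 100, 500, 2500 → 12500.
Second entry: always 3 more than the first entry; 7, 23, 103, 503, 2503 → 12503.
Metal goes gold, platinum, copper, silver, gold → platinum (repeats gold → platinum → copper → silver).
So the next triple is [12500 : 12503 : platinum].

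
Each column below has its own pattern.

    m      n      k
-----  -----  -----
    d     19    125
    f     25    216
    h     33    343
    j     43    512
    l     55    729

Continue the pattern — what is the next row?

n  69  1000

Column m: letters move forward 2 places in the alphabet, so d, f, h, j, l → n.
Column n: differences are 6, 8, 10, … (increasing by 2 each time), so 19, 25, 33, 43, 55 → 69.
Column k: perfect cubes: 5³, 6³, 7³, …, so 125, 216, 343, 512, 729 → 1000.
Combining the parts gives n  69  1000.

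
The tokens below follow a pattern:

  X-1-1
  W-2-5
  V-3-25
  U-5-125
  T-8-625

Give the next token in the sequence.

For the letter, letters move back 1 place in the alphabet: X, W, V, U, T → S.
Second component: each term is the sum of the two before it, so 1, 2, 3, 5, 8 → 13.
Third component: ×5 each step; 1, 5, 25, 125, 625 → 3125.
Putting it together: S-13-3125.

S-13-3125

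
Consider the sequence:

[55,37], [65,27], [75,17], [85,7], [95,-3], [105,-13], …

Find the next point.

[115,-23]

First part: +10 each step; 55, 65, 75, 85, 95, 105 → 115.
Second part — together with the first part always sums to 92: 37, 27, 17, 7, -3, -13 → -23.
Combining the parts gives [115,-23].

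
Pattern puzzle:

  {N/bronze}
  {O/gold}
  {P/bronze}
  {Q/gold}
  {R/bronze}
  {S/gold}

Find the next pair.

{T/bronze}

Letter — letters move forward 1 place in the alphabet: N, O, P, Q, R, S → T.
Rank: bronze, gold, bronze, gold, bronze, gold → bronze (alternates bronze ↔ gold).
Combining the parts gives {T/bronze}.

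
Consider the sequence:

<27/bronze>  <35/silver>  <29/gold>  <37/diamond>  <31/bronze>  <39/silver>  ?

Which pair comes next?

First coordinate — alternating steps +8, −6, +8, −6, …: 27, 35, 29, 37, 31, 39 → 33.
Rank: repeats bronze → silver → gold → diamond, so bronze, silver, gold, diamond, bronze, silver → gold.
Combining the parts gives <33/gold>.

<33/gold>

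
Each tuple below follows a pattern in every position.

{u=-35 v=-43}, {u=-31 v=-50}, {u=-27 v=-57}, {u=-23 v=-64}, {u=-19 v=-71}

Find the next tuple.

{u=-15 v=-78}

U: +4 each step, so -35, -31, -27, -23, -19 → -15.
V — −7 each step: -43, -50, -57, -64, -71 → -78.
Combining the parts gives {u=-15 v=-78}.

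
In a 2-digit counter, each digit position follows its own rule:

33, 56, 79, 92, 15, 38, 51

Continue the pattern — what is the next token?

74

First digit: +2 each step, mod 10, so 3, 5, 7, 9, 1, 3, 5 → 7.
Second digit goes 3, 6, 9, 2, 5, 8, 1 → 4 (+3 each step, mod 10).
So the next token is 74.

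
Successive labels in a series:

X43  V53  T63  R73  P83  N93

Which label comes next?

L103

Letter: letters move back 2 places in the alphabet, so X, V, T, R, P, N → L.
For the second component, +10 each step: 43, 53, 63, 73, 83, 93 → 103.
So the next label is L103.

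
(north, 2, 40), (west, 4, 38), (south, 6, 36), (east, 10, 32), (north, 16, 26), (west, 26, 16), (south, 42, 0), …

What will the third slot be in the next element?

Second slot — each term is the sum of the two before it: 2, 4, 6, 10, 16, 26, 42 → 68.
Third slot: together with the second slot always sums to 42; 40, 38, 36, 32, 26, 16, 0 → -26.

-26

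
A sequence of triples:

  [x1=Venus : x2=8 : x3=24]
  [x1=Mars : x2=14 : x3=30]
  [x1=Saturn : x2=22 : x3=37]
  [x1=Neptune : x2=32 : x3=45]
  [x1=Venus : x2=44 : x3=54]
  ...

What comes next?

For the x1, repeats Venus → Mars → Saturn → Neptune: Venus, Mars, Saturn, Neptune, Venus → Mars.
X2: differences are 6, 8, 10, … (increasing by 2 each time), so 8, 14, 22, 32, 44 → 58.
X3 — differences are 6, 7, 8, … (increasing by 1 each time): 24, 30, 37, 45, 54 → 64.
Combining the parts gives [x1=Mars : x2=58 : x3=64].

[x1=Mars : x2=58 : x3=64]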